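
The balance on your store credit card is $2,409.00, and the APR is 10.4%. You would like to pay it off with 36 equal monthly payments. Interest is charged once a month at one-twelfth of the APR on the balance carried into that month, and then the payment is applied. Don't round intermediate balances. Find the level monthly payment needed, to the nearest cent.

Monthly rate r = 10.4%/12 = 0.866667% = 0.00866667.
Level-payment amortization: P = B₀·r / (1 − (1+r)^(−n)) = 2409.00·0.00866667 / (1 − 1.00867^(−36)).
Denominator 1 − (1+r)^(−36) = 0.267033852.
P = 20.878 / 0.267033852 ≈ 78.18.

$78.18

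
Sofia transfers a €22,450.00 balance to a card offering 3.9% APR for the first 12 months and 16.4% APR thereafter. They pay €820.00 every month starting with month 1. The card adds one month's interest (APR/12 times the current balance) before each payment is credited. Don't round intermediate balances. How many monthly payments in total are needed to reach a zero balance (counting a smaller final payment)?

31 payments

Promo months 1–12 at r₀ = 3.9%/12 = 0.00325; months 13+ at r₁ = 16.4%/12 = 0.0136667.
After month 12: iterate B ← B·(1+r₀) − €820.00 for 12 months → €13,323.56.
Then at r₁ with €820.00/mo: n₂ = −ln(1 − r₁·B/P)/ln(1+r₁) ≈ 18.50 → 19 more payments.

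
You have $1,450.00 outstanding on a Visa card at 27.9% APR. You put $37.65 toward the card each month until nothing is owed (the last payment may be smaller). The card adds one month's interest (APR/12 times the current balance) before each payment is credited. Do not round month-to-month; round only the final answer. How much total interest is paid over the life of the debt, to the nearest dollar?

Monthly rate r = 27.9%/12 = 2.325% = 0.02325.
Payoff takes n = ⌈−ln(1 − rB₀/P)/ln(1+r)⌉ = ⌈98.234⌉ = 99 payments; the last is $8.88.
Total paid = 98·$37.65 + $8.88 = $3,698.58.
Total interest = total paid − principal = $3,698.58 − $1,450.00 = $2,248.58.

$2,249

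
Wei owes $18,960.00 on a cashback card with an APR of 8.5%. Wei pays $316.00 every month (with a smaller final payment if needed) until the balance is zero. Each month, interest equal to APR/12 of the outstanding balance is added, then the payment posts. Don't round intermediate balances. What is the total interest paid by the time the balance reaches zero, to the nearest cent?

Monthly rate r = 8.5%/12 = 0.708333% = 0.00708333.
Payoff takes n = ⌈−ln(1 − rB₀/P)/ln(1+r)⌉ = ⌈78.401⌉ = 79 payments; the last is $127.09.
Total paid = 78·$316.00 + $127.09 = $24,775.09.
Total interest = total paid − principal = $24,775.09 − $18,960.00 = $5,815.09.

$5,815.09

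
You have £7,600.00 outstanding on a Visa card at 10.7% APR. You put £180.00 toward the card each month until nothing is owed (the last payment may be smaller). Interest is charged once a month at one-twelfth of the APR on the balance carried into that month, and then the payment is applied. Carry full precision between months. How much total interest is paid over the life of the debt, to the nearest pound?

£1,978

Monthly rate r = 10.7%/12 = 0.891667% = 0.00891667.
Payoff takes n = ⌈−ln(1 − rB₀/P)/ln(1+r)⌉ = ⌈53.213⌉ = 54 payments; the last is £38.42.
Total paid = 53·£180.00 + £38.42 = £9,578.42.
Total interest = total paid − principal = £9,578.42 − £7,600.00 = £1,978.42.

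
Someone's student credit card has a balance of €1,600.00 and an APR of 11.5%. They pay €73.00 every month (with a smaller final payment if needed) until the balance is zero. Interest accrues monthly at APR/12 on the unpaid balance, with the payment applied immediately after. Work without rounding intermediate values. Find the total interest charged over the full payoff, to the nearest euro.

€205

Monthly rate r = 11.5%/12 = 0.958333% = 0.00958333.
Payoff takes n = ⌈−ln(1 − rB₀/P)/ln(1+r)⌉ = ⌈24.721⌉ = 25 payments; the last is €52.69.
Total paid = 24·€73.00 + €52.69 = €1,804.69.
Total interest = total paid − principal = €1,804.69 − €1,600.00 = €204.69.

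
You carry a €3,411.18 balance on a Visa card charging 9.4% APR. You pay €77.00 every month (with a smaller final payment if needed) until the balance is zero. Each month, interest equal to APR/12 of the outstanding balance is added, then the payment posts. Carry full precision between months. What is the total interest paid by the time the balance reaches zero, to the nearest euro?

Monthly rate r = 9.4%/12 = 0.783333% = 0.00783333.
Payoff takes n = ⌈−ln(1 − rB₀/P)/ln(1+r)⌉ = ⌈54.623⌉ = 55 payments; the last is €48.07.
Total paid = 54·€77.00 + €48.07 = €4,206.07.
Total interest = total paid − principal = €4,206.07 − €3,411.18 = €794.89.

€795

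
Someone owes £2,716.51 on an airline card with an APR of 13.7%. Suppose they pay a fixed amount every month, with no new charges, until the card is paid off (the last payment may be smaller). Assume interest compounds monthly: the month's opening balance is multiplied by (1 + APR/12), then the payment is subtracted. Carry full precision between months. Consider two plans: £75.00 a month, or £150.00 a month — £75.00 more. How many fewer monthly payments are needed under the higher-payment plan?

Monthly rate r = 13.7%/12 = 1.14167% = 0.0114167.
At £75.00/mo: n = ⌈−ln(1 − rB₀/P)/ln(1+r)⌉ = 48 payments (last £0.41); total interest = total paid − £2,716.51 = £808.90.
At £150.00/mo: 21 payments (last £60.79); total interest £344.28.
Payments saved = 48 − 21 = 27.

27 fewer payments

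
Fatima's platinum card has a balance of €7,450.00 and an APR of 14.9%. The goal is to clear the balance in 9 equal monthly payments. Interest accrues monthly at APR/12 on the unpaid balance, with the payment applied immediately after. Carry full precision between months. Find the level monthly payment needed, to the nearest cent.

€880.01

Monthly rate r = 14.9%/12 = 1.24167% = 0.0124167.
Level-payment amortization: P = B₀·r / (1 − (1+r)^(−n)) = 7450.00·0.0124167 / (1 − 1.01242^(−9)).
Denominator 1 − (1+r)^(−9) = 0.105116654.
P = 92.5042 / 0.105116654 ≈ 880.01.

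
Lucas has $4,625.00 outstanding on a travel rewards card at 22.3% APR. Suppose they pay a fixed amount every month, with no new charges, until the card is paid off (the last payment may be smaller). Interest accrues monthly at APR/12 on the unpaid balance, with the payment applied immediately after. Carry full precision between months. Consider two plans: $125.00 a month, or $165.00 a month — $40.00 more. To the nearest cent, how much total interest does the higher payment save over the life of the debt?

$1,304.31

Monthly rate r = 22.3%/12 = 1.85833% = 0.0185833.
At $125.00/mo: n = ⌈−ln(1 − rB₀/P)/ln(1+r)⌉ = 64 payments (last $23.34); total interest = total paid − $4,625.00 = $3,273.34.
At $165.00/mo: 40 payments (last $159.03); total interest $1,969.03.
Interest saved = $3,273.34 − $1,969.03 = $1,304.31.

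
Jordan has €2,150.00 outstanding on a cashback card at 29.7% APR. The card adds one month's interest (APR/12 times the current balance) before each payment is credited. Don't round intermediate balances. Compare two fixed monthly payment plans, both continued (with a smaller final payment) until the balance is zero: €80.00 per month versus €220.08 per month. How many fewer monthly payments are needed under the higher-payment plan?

Monthly rate r = 29.7%/12 = 2.475% = 0.02475.
At €80.00/mo: n = ⌈−ln(1 − rB₀/P)/ln(1+r)⌉ = 45 payments (last €60.22); total interest = total paid − €2,150.00 = €1,430.22.
At €220.08/mo: 12 payments (last €71.30); total interest €342.18.
Payments saved = 45 − 12 = 33.

33 fewer payments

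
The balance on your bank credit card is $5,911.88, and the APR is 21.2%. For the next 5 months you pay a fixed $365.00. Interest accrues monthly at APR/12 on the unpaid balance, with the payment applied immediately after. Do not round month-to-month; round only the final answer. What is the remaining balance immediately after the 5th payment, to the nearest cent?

$4,562.24

Monthly rate r = 21.2%/12 = 1.76667% = 0.0176667.
Each month: B ← B·(1+r) − $365.00.
Month 1: interest $104.44; balance after payment $5,651.32.
Month 2: interest $99.84; balance after payment $5,386.16.
Month 3: interest $95.16; balance after payment $5,116.32.
Month 4: interest $90.39; balance after payment $4,841.71.
Month 5: interest $85.54; balance after payment $4,562.24.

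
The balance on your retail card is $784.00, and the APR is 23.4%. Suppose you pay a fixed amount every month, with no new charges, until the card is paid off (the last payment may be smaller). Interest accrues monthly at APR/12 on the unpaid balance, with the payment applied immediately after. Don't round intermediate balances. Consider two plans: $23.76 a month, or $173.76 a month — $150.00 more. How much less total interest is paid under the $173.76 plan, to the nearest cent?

$439.86

Monthly rate r = 23.4%/12 = 1.95% = 0.0195.
At $23.76/mo: n = ⌈−ln(1 − rB₀/P)/ln(1+r)⌉ = 54 payments (last $9.51); total interest = total paid − $784.00 = $484.79.
At $173.76/mo: 5 payments (last $133.89); total interest $44.93.
Interest saved = $484.79 − $44.93 = $439.86.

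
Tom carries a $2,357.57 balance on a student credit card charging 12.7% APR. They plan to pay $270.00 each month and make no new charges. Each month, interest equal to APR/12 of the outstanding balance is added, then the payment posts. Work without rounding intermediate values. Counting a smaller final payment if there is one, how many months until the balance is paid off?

10 payments

Monthly rate r = 12.7%/12 = 1.05833% = 0.0105833.
Recurrence: B ← B·(1+r) − $270.00.
Month 1: interest $24.95; balance after payment $2,112.52.
Month 2: interest $22.36; balance after payment $1,864.88.
Closed form: n = −ln(1 − rB₀/P)/ln(1+r) = −ln(0.90759)/ln(1.01058) ≈ 9.210, so the balance reaches zero during payment 10.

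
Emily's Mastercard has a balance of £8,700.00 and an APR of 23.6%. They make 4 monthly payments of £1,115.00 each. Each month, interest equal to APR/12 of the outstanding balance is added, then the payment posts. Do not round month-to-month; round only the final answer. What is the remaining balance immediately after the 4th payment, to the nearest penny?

Monthly rate r = 23.6%/12 = 1.96667% = 0.0196667.
Each month: B ← B·(1+r) − £1,115.00.
Month 1: interest £171.10; balance after payment £7,756.10.
Month 2: interest £152.54; balance after payment £6,793.64.
Month 3: interest £133.61; balance after payment £5,812.24.
Month 4: interest £114.31; balance after payment £4,811.55.

£4,811.55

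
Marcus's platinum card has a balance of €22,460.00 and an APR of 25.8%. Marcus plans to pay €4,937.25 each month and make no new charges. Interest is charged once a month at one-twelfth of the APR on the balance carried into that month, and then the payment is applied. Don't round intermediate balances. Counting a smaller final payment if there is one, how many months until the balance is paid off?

Monthly rate r = 25.8%/12 = 2.15% = 0.0215.
Recurrence: B ← B·(1+r) − €4,937.25.
Month 1: interest €482.89; balance after payment €18,005.64.
Month 2: interest €387.12; balance after payment €13,455.51.
Month 3: interest €289.29; balance after payment €8,807.55.
Month 4: interest €189.36; balance after payment €4,059.67.
Month 5: interest €87.28; balance after payment €0.00.

5 payments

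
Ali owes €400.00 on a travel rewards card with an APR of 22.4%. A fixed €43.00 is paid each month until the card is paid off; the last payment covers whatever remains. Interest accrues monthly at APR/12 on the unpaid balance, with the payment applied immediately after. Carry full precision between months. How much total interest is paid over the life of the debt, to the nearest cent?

Monthly rate r = 22.4%/12 = 1.86667% = 0.0186667.
Payoff takes n = ⌈−ln(1 − rB₀/P)/ln(1+r)⌉ = ⌈10.313⌉ = 11 payments; the last is €13.53.
Total paid = 10·€43.00 + €13.53 = €443.53.
Total interest = total paid − principal = €443.53 − €400.00 = €43.53.

€43.53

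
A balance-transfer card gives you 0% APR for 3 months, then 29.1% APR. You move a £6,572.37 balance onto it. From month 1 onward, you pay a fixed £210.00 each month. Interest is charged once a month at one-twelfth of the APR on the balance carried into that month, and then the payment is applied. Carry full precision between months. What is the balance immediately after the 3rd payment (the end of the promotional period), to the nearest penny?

£5,942.37

Promo months 1–3 at r₀ = 0%/12 = 0; months 4+ at r₁ = 29.1%/12 = 0.02425.
After month 3 (no interest yet): B = £6,572.37 − 3·£210.00 = £5,942.37.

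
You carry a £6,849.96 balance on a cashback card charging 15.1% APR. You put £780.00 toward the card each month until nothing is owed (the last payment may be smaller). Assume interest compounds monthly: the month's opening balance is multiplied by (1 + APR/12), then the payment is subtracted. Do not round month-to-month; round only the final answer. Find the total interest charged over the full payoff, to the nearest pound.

£456

Monthly rate r = 15.1%/12 = 1.25833% = 0.0125833.
Payoff takes n = ⌈−ln(1 − rB₀/P)/ln(1+r)⌉ = ⌈9.365⌉ = 10 payments; the last is £285.57.
Total paid = 9·£780.00 + £285.57 = £7,305.57.
Total interest = total paid − principal = £7,305.57 − £6,849.96 = £455.61.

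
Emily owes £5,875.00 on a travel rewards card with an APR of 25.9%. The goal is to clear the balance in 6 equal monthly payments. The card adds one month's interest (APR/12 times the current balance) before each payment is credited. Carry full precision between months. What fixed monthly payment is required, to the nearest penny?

Monthly rate r = 25.9%/12 = 2.15833% = 0.0215833.
Level-payment amortization: P = B₀·r / (1 − (1+r)^(−n)) = 5875.00·0.0215833 / (1 − 1.02158^(−6)).
Denominator 1 − (1+r)^(−6) = 0.120254192.
P = 126.802 / 0.120254192 ≈ 1054.45.

£1,054.45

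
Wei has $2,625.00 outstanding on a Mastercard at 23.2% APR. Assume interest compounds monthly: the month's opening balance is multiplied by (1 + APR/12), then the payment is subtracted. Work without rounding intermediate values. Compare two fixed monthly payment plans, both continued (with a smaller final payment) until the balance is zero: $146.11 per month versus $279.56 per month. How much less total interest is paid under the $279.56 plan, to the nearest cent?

Monthly rate r = 23.2%/12 = 1.93333% = 0.0193333.
At $146.11/mo: n = ⌈−ln(1 − rB₀/P)/ln(1+r)⌉ = 23 payments (last $41.69); total interest = total paid − $2,625.00 = $631.11.
At $279.56/mo: 11 payments (last $129.68); total interest $300.28.
Interest saved = $631.11 − $300.28 = $330.83.

$330.83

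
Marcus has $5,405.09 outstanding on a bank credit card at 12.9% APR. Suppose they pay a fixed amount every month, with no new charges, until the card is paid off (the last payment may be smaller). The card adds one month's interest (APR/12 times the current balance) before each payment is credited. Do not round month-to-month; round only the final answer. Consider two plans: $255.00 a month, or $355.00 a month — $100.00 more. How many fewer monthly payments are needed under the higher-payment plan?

8 fewer payments

Monthly rate r = 12.9%/12 = 1.075% = 0.01075.
At $255.00/mo: n = ⌈−ln(1 − rB₀/P)/ln(1+r)⌉ = 25 payments (last $47.15); total interest = total paid − $5,405.09 = $762.06.
At $355.00/mo: 17 payments (last $254.58); total interest $529.49.
Payments saved = 25 − 17 = 8.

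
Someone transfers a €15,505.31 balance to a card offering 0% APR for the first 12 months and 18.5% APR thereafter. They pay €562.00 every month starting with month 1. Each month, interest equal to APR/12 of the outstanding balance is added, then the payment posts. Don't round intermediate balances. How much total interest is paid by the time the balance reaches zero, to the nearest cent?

Promo months 1–12 at r₀ = 0%/12 = 0; months 13+ at r₁ = 18.5%/12 = 0.0154167.
After month 12 (no interest yet): B = €15,505.31 − 12·€562.00 = €8,761.31.
Then at r₁ with €562.00/mo: n₂ = −ln(1 − r₁·B/P)/ln(1+r₁) ≈ 17.97 → 18 more payments.
Total paid = 29·€562.00 + €543.75 = €16,841.75; interest = €16,841.75 − €15,505.31 = €1,336.44.

€1,336.44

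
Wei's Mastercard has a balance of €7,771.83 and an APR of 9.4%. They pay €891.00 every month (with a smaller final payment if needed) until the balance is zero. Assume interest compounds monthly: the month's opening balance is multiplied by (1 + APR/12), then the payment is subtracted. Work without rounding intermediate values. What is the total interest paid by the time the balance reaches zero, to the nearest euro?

Monthly rate r = 9.4%/12 = 0.783333% = 0.00783333.
Payoff takes n = ⌈−ln(1 − rB₀/P)/ln(1+r)⌉ = ⌈9.070⌉ = 10 payments; the last is €62.81.
Total paid = 9·€891.00 + €62.81 = €8,081.81.
Total interest = total paid − principal = €8,081.81 − €7,771.83 = €309.98.

€310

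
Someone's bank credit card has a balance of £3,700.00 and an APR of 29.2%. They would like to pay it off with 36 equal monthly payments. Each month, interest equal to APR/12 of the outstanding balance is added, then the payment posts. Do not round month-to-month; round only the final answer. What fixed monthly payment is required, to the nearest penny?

Monthly rate r = 29.2%/12 = 2.43333% = 0.0243333.
Level-payment amortization: P = B₀·r / (1 − (1+r)^(−n)) = 3700.00·0.0243333 / (1 − 1.02433^(−36)).
Denominator 1 − (1+r)^(−36) = 0.579163887.
P = 90.0333 / 0.579163887 ≈ 155.45.

£155.45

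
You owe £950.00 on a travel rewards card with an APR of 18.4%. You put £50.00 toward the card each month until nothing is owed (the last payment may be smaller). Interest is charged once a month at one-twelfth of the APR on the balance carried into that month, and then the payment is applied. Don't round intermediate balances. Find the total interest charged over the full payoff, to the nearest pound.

Monthly rate r = 18.4%/12 = 1.53333% = 0.0153333.
Payoff takes n = ⌈−ln(1 − rB₀/P)/ln(1+r)⌉ = ⌈22.631⌉ = 23 payments; the last is £31.62.
Total paid = 22·£50.00 + £31.62 = £1,131.62.
Total interest = total paid − principal = £1,131.62 − £950.00 = £181.62.

£182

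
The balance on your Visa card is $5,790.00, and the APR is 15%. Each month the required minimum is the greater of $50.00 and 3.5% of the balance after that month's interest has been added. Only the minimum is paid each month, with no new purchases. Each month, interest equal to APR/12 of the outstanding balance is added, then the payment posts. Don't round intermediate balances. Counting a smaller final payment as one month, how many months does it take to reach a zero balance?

96 months

Monthly rate r = 15%/12 = 1.25% = 0.0125.
While 3.5% of the post-interest balance exceeds $50.00, each month B ← (B·(1+r))·(1 − 0.035), i.e. B shrinks by the factor (1+r)·0.965 = 0.97706.
This holds for months 1–61. Entering month 62 the balance is $1,405.86; 3.5% of the post-interest balance is now below $50.00, so the flat $50.00 minimum applies from here.
From month 62 a fixed $50.00 at rate r clears $1,405.86 in 35 more payments. Total: 61 + 35 = 96 months.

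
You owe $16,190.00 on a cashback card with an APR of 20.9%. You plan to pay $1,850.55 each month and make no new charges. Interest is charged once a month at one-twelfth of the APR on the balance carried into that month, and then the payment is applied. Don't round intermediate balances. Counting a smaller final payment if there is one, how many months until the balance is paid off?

10 months

Monthly rate r = 20.9%/12 = 1.74167% = 0.0174167.
Recurrence: B ← B·(1+r) − $1,850.55.
Month 1: interest $281.98; balance after payment $14,621.43.
Month 2: interest $254.66; balance after payment $13,025.53.
Closed form: n = −ln(1 − rB₀/P)/ln(1+r) = −ln(0.84763)/ln(1.01742) ≈ 9.574, so the balance reaches zero during payment 10.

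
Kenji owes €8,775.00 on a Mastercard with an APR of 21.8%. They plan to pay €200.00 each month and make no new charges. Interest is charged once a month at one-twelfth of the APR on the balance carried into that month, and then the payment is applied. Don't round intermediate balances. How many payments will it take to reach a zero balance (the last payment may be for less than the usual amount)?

Monthly rate r = 21.8%/12 = 1.81667% = 0.0181667.
Recurrence: B ← B·(1+r) − €200.00.
Month 1: interest €159.41; balance after payment €8,734.41.
Month 2: interest €158.68; balance after payment €8,693.09.
Closed form: n = −ln(1 − rB₀/P)/ln(1+r) = −ln(0.20294)/ln(1.01817) ≈ 88.585, so the balance reaches zero during payment 89.

89 months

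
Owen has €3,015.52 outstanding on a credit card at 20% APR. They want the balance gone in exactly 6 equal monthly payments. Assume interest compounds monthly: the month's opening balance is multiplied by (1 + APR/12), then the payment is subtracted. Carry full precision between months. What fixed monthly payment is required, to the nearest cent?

Monthly rate r = 20%/12 = 1.66667% = 0.0166667.
Level-payment amortization: P = B₀·r / (1 − (1+r)^(−n)) = 3015.52·0.0166667 / (1 − 1.01667^(−6)).
Denominator 1 − (1+r)^(−6) = 0.0944165182.
P = 50.2587 / 0.0944165182 ≈ 532.31.

€532.31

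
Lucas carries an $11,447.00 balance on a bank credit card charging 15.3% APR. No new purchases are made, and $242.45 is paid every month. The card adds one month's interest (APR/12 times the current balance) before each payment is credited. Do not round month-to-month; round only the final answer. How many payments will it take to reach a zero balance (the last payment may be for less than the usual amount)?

Monthly rate r = 15.3%/12 = 1.275% = 0.01275.
Recurrence: B ← B·(1+r) − $242.45.
Month 1: interest $145.95; balance after payment $11,350.50.
Month 2: interest $144.72; balance after payment $11,252.77.
Closed form: n = −ln(1 − rB₀/P)/ln(1+r) = −ln(0.39802)/ln(1.01275) ≈ 72.714, so the balance reaches zero during payment 73.

73 months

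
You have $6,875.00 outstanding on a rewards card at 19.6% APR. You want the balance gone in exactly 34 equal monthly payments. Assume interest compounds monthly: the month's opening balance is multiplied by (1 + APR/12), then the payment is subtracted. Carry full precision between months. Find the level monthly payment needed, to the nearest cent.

$265.13

Monthly rate r = 19.6%/12 = 1.63333% = 0.0163333.
Level-payment amortization: P = B₀·r / (1 − (1+r)^(−n)) = 6875.00·0.0163333 / (1 − 1.01633^(−34)).
Denominator 1 − (1+r)^(−34) = 0.4235386.
P = 112.292 / 0.4235386 ≈ 265.13.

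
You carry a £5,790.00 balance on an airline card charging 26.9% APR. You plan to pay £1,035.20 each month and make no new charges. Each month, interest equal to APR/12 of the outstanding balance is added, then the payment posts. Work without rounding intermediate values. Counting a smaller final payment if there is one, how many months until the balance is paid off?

Monthly rate r = 26.9%/12 = 2.24167% = 0.0224167.
Recurrence: B ← B·(1+r) − £1,035.20.
Month 1: interest £129.79; balance after payment £4,884.59.
Month 2: interest £109.50; balance after payment £3,958.89.
Closed form: n = −ln(1 − rB₀/P)/ln(1+r) = −ln(0.87462)/ln(1.02242) ≈ 6.043, so the balance reaches zero during payment 7.

7 months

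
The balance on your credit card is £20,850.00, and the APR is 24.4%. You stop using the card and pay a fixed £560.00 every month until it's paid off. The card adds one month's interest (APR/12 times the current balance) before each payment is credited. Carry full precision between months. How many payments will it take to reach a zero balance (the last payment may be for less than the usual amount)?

Monthly rate r = 24.4%/12 = 2.03333% = 0.0203333.
Recurrence: B ← B·(1+r) − £560.00.
Month 1: interest £423.95; balance after payment £20,713.95.
Month 2: interest £421.18; balance after payment £20,575.13.
Closed form: n = −ln(1 − rB₀/P)/ln(1+r) = −ln(0.24295)/ln(1.02033) ≈ 70.291, so the balance reaches zero during payment 71.

71 months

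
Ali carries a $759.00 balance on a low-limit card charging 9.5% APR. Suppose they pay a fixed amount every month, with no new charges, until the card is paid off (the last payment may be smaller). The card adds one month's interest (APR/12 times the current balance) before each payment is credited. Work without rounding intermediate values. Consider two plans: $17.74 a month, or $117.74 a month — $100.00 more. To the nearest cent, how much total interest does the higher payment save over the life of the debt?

Monthly rate r = 9.5%/12 = 0.791667% = 0.00791667.
At $17.74/mo: n = ⌈−ln(1 − rB₀/P)/ln(1+r)⌉ = 53 payments (last $7.94); total interest = total paid − $759.00 = $171.42.
At $117.74/mo: 7 payments (last $75.80); total interest $23.24.
Interest saved = $171.42 − $23.24 = $148.18.

$148.18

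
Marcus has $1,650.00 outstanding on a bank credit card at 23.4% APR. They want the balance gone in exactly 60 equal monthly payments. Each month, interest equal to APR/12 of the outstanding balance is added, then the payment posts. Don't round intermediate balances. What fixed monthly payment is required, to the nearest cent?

Monthly rate r = 23.4%/12 = 1.95% = 0.0195.
Level-payment amortization: P = B₀·r / (1 − (1+r)^(−n)) = 1650.00·0.0195 / (1 − 1.0195^(−60)).
Denominator 1 − (1+r)^(−60) = 0.686118158.
P = 32.175 / 0.686118158 ≈ 46.89.

$46.89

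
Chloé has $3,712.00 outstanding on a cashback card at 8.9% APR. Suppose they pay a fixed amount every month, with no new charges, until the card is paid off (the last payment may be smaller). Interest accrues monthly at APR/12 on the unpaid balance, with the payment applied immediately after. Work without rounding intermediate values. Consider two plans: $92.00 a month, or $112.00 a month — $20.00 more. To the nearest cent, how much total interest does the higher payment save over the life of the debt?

$151.38

Monthly rate r = 8.9%/12 = 0.741667% = 0.00741667.
At $92.00/mo: n = ⌈−ln(1 − rB₀/P)/ln(1+r)⌉ = 49 payments (last $11.40); total interest = total paid − $3,712.00 = $715.40.
At $112.00/mo: 39 payments (last $20.02); total interest $564.02.
Interest saved = $715.40 − $564.02 = $151.38.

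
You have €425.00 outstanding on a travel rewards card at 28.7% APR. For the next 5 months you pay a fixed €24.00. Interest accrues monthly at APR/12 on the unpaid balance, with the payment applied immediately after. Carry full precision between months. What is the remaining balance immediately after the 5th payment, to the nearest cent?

€352.43

Monthly rate r = 28.7%/12 = 2.39167% = 0.0239167.
Each month: B ← B·(1+r) − €24.00.
Month 1: interest €10.16; balance after payment €411.16.
Month 2: interest €9.83; balance after payment €397.00.
Month 3: interest €9.49; balance after payment €382.49.
Month 4: interest €9.15; balance after payment €367.64.
Month 5: interest €8.79; balance after payment €352.43.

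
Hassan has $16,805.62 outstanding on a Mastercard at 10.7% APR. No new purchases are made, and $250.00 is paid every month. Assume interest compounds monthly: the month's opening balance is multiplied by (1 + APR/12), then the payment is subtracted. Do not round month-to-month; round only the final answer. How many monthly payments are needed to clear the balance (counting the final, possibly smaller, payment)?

Monthly rate r = 10.7%/12 = 0.891667% = 0.00891667.
Recurrence: B ← B·(1+r) − $250.00.
Month 1: interest $149.85; balance after payment $16,705.47.
Month 2: interest $148.96; balance after payment $16,604.43.
Closed form: n = −ln(1 − rB₀/P)/ln(1+r) = −ln(0.4006)/ln(1.00892) ≈ 103.050, so the balance reaches zero during payment 104.

104 months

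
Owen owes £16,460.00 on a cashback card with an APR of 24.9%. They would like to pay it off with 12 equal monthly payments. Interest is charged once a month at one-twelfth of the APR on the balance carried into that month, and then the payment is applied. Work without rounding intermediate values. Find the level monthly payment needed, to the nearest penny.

£1,563.63

Monthly rate r = 24.9%/12 = 2.075% = 0.02075.
Level-payment amortization: P = B₀·r / (1 − (1+r)^(−n)) = 16460.00·0.02075 / (1 − 1.02075^(−12)).
Denominator 1 − (1+r)^(−12) = 0.218430979.
P = 341.545 / 0.218430979 ≈ 1563.63.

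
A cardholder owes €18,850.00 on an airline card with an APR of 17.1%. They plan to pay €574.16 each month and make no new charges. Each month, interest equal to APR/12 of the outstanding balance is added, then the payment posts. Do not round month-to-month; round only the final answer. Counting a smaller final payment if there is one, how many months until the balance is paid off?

45 payments

Monthly rate r = 17.1%/12 = 1.425% = 0.01425.
Recurrence: B ← B·(1+r) − €574.16.
Month 1: interest €268.61; balance after payment €18,544.45.
Month 2: interest €264.26; balance after payment €18,234.55.
Closed form: n = −ln(1 − rB₀/P)/ln(1+r) = −ln(0.53216)/ln(1.01425) ≈ 44.582, so the balance reaches zero during payment 45.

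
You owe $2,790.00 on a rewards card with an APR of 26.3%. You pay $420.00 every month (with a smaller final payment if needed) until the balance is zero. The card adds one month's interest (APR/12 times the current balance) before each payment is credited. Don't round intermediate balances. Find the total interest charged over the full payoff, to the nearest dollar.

Monthly rate r = 26.3%/12 = 2.19167% = 0.0219167.
Payoff takes n = ⌈−ln(1 − rB₀/P)/ln(1+r)⌉ = ⌈7.258⌉ = 8 payments; the last is $109.04.
Total paid = 7·$420.00 + $109.04 = $3,049.04.
Total interest = total paid − principal = $3,049.04 − $2,790.00 = $259.04.

$259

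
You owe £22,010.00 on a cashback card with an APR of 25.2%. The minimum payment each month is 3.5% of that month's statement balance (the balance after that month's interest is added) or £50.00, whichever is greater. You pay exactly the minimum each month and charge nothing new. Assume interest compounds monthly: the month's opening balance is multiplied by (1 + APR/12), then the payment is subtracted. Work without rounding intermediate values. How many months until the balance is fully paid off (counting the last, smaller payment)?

229 months

Monthly rate r = 25.2%/12 = 2.1% = 0.021.
While 3.5% of the post-interest balance exceeds £50.00, each month B ← (B·(1+r))·(1 − 0.035), i.e. B shrinks by the factor (1+r)·0.965 = 0.98526.
This holds for months 1–186. Entering month 187 the balance is £1,391.52; 3.5% of the post-interest balance is now below £50.00, so the flat £50.00 minimum applies from here.
From month 187 a fixed £50.00 at rate r clears £1,391.52 in 43 more payments. Total: 186 + 43 = 229 months.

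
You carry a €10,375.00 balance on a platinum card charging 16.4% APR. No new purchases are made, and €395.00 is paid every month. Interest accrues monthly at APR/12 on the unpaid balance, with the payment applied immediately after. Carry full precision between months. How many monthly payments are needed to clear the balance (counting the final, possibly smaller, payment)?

33 months

Monthly rate r = 16.4%/12 = 1.36667% = 0.0136667.
Recurrence: B ← B·(1+r) − €395.00.
Month 1: interest €141.79; balance after payment €10,121.79.
Month 2: interest €138.33; balance after payment €9,865.12.
Closed form: n = −ln(1 − rB₀/P)/ln(1+r) = −ln(0.64103)/ln(1.01367) ≈ 32.759, so the balance reaches zero during payment 33.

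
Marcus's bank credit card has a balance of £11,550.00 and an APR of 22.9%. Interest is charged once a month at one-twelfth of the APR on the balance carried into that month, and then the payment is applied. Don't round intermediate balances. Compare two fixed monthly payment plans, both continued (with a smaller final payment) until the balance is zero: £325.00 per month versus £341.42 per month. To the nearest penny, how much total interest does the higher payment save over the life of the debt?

£758.49

Monthly rate r = 22.9%/12 = 1.90833% = 0.0190833.
At £325.00/mo: n = ⌈−ln(1 − rB₀/P)/ln(1+r)⌉ = 60 payments (last £318.00); total interest = total paid − £11,550.00 = £7,943.00.
At £341.42/mo: 55 payments (last £297.83); total interest £7,184.51.
Interest saved = £7,943.00 − £7,184.51 = £758.49.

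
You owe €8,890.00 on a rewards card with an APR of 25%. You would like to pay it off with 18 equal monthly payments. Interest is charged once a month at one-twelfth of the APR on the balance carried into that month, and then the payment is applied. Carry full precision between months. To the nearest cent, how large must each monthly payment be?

Monthly rate r = 25%/12 = 2.08333% = 0.0208333.
Level-payment amortization: P = B₀·r / (1 − (1+r)^(−n)) = 8890.00·0.0208333 / (1 − 1.02083^(−18)).
Denominator 1 − (1+r)^(−18) = 0.310057604.
P = 185.208 / 0.310057604 ≈ 597.34.

€597.34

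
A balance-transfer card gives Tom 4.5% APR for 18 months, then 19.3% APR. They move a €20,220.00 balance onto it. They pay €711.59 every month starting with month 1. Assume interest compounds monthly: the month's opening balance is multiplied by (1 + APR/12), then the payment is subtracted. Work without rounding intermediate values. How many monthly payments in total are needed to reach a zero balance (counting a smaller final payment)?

Promo months 1–18 at r₀ = 4.5%/12 = 0.00375; months 19+ at r₁ = 19.3%/12 = 0.0160833.
After month 18: iterate B ← B·(1+r₀) − €711.59 for 18 months → €8,404.06.
Then at r₁ with €711.59/mo: n₂ = −ln(1 − r₁·B/P)/ln(1+r₁) ≈ 13.20 → 14 more payments.

32 payments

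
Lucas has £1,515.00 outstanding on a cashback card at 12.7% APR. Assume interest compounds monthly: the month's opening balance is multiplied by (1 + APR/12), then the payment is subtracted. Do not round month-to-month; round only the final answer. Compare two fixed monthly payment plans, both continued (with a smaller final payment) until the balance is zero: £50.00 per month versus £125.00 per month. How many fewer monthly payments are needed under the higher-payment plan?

23 fewer payments

Monthly rate r = 12.7%/12 = 1.05833% = 0.0105833.
At £50.00/mo: n = ⌈−ln(1 − rB₀/P)/ln(1+r)⌉ = 37 payments (last £36.42); total interest = total paid − £1,515.00 = £321.42.
At £125.00/mo: 14 payments (last £4.95); total interest £114.95.
Payments saved = 37 − 14 = 23.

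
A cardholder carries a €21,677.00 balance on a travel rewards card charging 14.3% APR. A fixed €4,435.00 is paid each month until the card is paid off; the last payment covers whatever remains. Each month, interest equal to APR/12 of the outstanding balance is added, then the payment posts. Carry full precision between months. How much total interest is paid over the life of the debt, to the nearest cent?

Monthly rate r = 14.3%/12 = 1.19167% = 0.0119167.
Payoff takes n = ⌈−ln(1 − rB₀/P)/ln(1+r)⌉ = ⌈5.066⌉ = 6 payments; the last is €293.35.
Total paid = 5·€4,435.00 + €293.35 = €22,468.35.
Total interest = total paid − principal = €22,468.35 − €21,677.00 = €791.35.

€791.35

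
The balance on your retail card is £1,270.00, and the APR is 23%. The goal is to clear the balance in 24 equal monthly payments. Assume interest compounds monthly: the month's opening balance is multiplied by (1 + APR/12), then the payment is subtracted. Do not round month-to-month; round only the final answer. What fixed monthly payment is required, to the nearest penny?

Monthly rate r = 23%/12 = 1.91667% = 0.0191667.
Level-payment amortization: P = B₀·r / (1 − (1+r)^(−n)) = 1270.00·0.0191667 / (1 − 1.01917^(−24)).
Denominator 1 − (1+r)^(−24) = 0.365962513.
P = 24.3417 / 0.365962513 ≈ 66.51.

£66.51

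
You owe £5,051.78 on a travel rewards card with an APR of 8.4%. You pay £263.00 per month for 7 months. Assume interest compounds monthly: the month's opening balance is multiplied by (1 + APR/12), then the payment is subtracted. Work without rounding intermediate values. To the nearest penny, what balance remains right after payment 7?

Monthly rate r = 8.4%/12 = 0.7% = 0.007.
Each month: B ← B·(1+r) − £263.00.
Month 1: interest £35.36; balance after payment £4,824.14.
Month 2: interest £33.77; balance after payment £4,594.91.
Month 3: interest £32.16; balance after payment £4,364.08.
Month 4: interest £30.55; balance after payment £4,131.62.
Month 5: interest £28.92; balance after payment £3,897.55.
Month 6: interest £27.28; balance after payment £3,661.83.
Month 7: interest £25.63; balance after payment £3,424.46.

£3,424.46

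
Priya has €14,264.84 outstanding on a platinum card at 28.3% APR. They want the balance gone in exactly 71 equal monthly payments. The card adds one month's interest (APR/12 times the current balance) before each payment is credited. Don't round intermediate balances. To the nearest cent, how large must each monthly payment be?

Monthly rate r = 28.3%/12 = 2.35833% = 0.0235833.
Level-payment amortization: P = B₀·r / (1 − (1+r)^(−n)) = 14264.84·0.0235833 / (1 − 1.02358^(−71)).
Denominator 1 − (1+r)^(−71) = 0.808903652.
P = 336.412 / 0.808903652 ≈ 415.89.

€415.89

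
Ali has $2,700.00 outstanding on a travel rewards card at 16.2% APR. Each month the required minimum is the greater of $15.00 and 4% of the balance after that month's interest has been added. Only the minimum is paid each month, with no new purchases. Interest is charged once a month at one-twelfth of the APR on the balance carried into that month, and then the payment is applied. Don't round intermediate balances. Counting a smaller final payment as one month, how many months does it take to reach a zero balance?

103 months

Monthly rate r = 16.2%/12 = 1.35% = 0.0135.
While 4% of the post-interest balance exceeds $15.00, each month B ← (B·(1+r))·(1 − 0.04), i.e. B shrinks by the factor (1+r)·0.96 = 0.97296.
This holds for months 1–73. Entering month 74 the balance is $365.00; 4% of the post-interest balance is now below $15.00, so the flat $15.00 minimum applies from here.
From month 74 a fixed $15.00 at rate r clears $365.00 in 30 more payments. Total: 73 + 30 = 103 months.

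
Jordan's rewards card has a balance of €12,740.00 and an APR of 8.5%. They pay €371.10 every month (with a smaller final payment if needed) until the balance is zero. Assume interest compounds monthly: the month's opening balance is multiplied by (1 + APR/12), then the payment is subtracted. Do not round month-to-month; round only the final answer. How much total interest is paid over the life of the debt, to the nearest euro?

€1,909

Monthly rate r = 8.5%/12 = 0.708333% = 0.00708333.
Payoff takes n = ⌈−ln(1 − rB₀/P)/ln(1+r)⌉ = ⌈39.474⌉ = 40 payments; the last is €176.19.
Total paid = 39·€371.10 + €176.19 = €14,649.09.
Total interest = total paid − principal = €14,649.09 − €12,740.00 = €1,909.09.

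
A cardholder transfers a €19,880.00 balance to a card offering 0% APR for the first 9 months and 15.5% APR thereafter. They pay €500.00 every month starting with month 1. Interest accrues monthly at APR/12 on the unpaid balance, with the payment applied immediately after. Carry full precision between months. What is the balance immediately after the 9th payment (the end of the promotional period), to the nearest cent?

Promo months 1–9 at r₀ = 0%/12 = 0; months 10+ at r₁ = 15.5%/12 = 0.0129167.
After month 9 (no interest yet): B = €19,880.00 − 9·€500.00 = €15,380.00.

€15,380.00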